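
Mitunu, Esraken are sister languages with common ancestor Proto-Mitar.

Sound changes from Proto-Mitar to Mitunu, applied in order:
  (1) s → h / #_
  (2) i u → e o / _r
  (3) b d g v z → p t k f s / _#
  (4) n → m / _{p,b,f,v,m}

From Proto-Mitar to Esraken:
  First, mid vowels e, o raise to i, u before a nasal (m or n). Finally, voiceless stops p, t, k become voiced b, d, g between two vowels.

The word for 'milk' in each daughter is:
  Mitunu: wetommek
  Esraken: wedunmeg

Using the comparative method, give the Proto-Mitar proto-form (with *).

*wetonmeg

Position 4: Mitunu has o, Esraken has u. Taking the neighbouring segments as reconstructed: Mitunu o can only go back to *o; Esraken u could go back to *o or *u — the one source consistent with every daughter is *o.
Position 3: Mitunu has t, Esraken has d. Taking the neighbouring segments as reconstructed: Mitunu t can only go back to *t; Esraken d could go back to *t or *d — the one source consistent with every daughter is *t.
Continuing position by position gives *wetonmeg; check it forward:
Mitunu: start from *wetonmeg.
  rule 1: no change — wetonmeg
  rule 2: no change — wetonmeg
  rule 3 (final devoicing): wetonmeg → wetonmek
  rule 4 (nasal place assimilation): wetonmek → wetommek
  ⇒ Mitunu wetommek
Esraken: start from *wetonmeg.
  rule 1 (pre-nasal raising): wetonmeg → wetunmeg
  rule 2 (intervocalic voicing): wetunmeg → wedunmeg
  ⇒ Esraken wedunmeg
*wetonmeg is the unique common source.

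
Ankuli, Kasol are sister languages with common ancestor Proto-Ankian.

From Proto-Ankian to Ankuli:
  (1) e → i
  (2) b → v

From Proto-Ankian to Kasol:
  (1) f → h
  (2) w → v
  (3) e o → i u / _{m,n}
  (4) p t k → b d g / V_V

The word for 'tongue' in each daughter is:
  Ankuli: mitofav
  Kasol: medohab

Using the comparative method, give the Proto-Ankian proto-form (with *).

Position 3: Ankuli has t, Kasol has d. Ankuli preserves t here (none of its changes turn any other segment into t), so the proto-segment is *t.
Position 2: Ankuli has i, Kasol has e. Kasol preserves e here (none of its changes turn any other segment into e), so the proto-segment is *e.
This points to *metofab. Verify forward in each daughter:
Ankuli: *metofab > mitofab > mitofav  (by vowel merger, unconditioned shift)
Kasol: *metofab > metohab > medohab  (by unconditioned shift, intervocalic voicing)
No other proto-form is consistent with every reflex, so the reconstruction is *metofab.

*metofab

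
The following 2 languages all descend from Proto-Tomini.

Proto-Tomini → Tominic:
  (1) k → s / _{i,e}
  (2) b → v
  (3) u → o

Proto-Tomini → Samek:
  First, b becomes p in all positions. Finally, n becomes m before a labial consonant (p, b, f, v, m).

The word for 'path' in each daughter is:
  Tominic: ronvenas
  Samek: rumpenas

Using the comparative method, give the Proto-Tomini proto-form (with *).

Position 3: Tominic has n, Samek has m. Tominic preserves n here (none of its changes turn any other segment into n), so the proto-segment is *n.
Position 2: Tominic has o, Samek has u. Samek preserves u here (none of its changes turn any other segment into u), so the proto-segment is *u.
Position 4: Tominic has v, Samek has p. Taking the neighbouring segments as reconstructed: Tominic v could go back to *b or *v; Samek p could go back to *p or *b — the one source consistent with every daughter is *b.
Continuing position by position gives *runbenas; check it forward:
Tominic: *runbenas
  runbenas (rule 1 does not apply)
  runbenas → runvenas   [unconditioned shift]
  runvenas → ronvenas   [vowel merger]
  giving Tominic ronvenas.
Samek: *runbenas
  runbenas → runpenas   [unconditioned shift]
  runpenas → rumpenas   [nasal place assimilation]
  giving Samek rumpenas.
No other proto-form is consistent with every reflex, so the reconstruction is *runbenas.

*runbenas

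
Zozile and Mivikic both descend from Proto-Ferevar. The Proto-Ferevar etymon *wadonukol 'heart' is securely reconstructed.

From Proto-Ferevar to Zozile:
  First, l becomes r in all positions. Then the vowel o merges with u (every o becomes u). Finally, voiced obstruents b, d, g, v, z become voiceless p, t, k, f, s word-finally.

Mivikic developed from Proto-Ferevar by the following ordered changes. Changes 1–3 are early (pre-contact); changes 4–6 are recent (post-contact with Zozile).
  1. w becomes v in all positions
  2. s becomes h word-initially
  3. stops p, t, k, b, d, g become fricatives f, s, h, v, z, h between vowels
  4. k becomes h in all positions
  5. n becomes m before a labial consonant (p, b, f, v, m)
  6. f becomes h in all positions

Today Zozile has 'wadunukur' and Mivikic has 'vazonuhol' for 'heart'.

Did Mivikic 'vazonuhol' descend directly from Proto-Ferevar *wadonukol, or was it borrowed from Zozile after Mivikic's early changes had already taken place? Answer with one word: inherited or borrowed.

inherited

If inherited, *wadonukol would pass through all of Mivikic's changes:
Mivikic: *wadonukol > vadonukol > vazonuhol  (by unconditioned shift, intervocalic lenition)
If borrowed from Zozile 'wadunukur' after the early changes, it would undergo only the recent ones:
  rule 4 (unconditioned shift): wadunukur → wadunuhur
  rule 5 (nasal place assimilation): no change (wadunuhur)
  rule 6 (unconditioned shift): no change (wadunuhur)
  ⇒ as a loan: wadunuhur
Mivikic 'vazonuhol' matches the inherited outcome exactly, so it is an inherited cognate, not a loan.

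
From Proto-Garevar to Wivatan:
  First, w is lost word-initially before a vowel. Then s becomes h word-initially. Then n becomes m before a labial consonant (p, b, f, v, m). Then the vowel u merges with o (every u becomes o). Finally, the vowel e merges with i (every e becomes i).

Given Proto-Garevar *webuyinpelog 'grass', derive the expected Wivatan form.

Wivatan: *webuyinpelog > ebuyinpelog > ebuyimpelog > eboyimpelog > iboyimpilog  (by glide loss, nasal place assimilation, vowel merger, vowel merger)

iboyimpilog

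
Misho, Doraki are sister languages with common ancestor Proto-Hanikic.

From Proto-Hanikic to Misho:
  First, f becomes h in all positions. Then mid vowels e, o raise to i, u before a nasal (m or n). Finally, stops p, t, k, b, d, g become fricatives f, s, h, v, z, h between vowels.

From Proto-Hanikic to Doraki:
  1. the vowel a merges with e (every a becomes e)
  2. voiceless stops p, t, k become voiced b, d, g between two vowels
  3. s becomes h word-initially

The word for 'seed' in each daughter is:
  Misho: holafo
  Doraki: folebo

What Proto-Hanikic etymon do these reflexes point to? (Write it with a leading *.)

*folapo

Position 4: Misho has a, Doraki has e. Misho preserves a here (none of its changes turn any other segment into a), so the proto-segment is *a.
Position 1: Misho has h, Doraki has f. Doraki preserves f here (none of its changes turn any other segment into f), so the proto-segment is *f.
Position 5: Misho has f, Doraki has b. In Misho, f can only continue *p, so the proto-segment is *p.
Continuing position by position gives *folapo; check it forward:
Misho: *folapo
  folapo → holapo   [unconditioned shift]
  holapo (rule 2 does not apply)
  holapo → holafo   [intervocalic lenition]
  giving Misho holafo.
Doraki: *folapo > folepo > folebo  (by vowel merger, intervocalic voicing)
Only *folapo yields all of Misho holafo, Doraki folebo.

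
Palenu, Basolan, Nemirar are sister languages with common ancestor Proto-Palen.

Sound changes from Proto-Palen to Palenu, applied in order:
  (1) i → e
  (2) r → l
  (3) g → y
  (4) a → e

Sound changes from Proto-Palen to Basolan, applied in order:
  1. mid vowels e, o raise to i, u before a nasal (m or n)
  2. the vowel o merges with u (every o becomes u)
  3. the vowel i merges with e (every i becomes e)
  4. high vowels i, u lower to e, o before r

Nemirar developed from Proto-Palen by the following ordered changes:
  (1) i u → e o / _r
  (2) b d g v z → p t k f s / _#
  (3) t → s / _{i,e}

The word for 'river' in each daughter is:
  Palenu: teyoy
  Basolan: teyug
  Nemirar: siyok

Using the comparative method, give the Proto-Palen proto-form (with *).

Position 1: Palenu has t, Basolan has t, Nemirar has s. Palenu preserves t here (none of its changes turn any other segment into t), so the proto-segment is *t.
Position 4: Palenu has o, Basolan has u, Nemirar has o. Palenu preserves o here (none of its changes turn any other segment into o), so the proto-segment is *o.
Continuing position by position gives *tiyog; check it forward:
Palenu: start from *tiyog.
  rule 1 (vowel merger): tiyog → teyog
  rule 2: no change — teyog
  rule 3 (unconditioned shift): teyog → teyoy
  rule 4: no change — teyoy
  ⇒ Palenu teyoy
Basolan: start from *tiyog.
  rule 1: no change — tiyog
  rule 2 (vowel merger): tiyog → tiyug
  rule 3 (vowel merger): tiyug → teyug
  rule 4: no change — teyug
  ⇒ Basolan teyug
Nemirar: start from *tiyog.
  rule 1: no change — tiyog
  rule 2 (final devoicing): tiyog → tiyok
  rule 3 (palatalisation): tiyok → siyok
  ⇒ Nemirar siyok
No other proto-form is consistent with every reflex, so the reconstruction is *tiyog.

*tiyog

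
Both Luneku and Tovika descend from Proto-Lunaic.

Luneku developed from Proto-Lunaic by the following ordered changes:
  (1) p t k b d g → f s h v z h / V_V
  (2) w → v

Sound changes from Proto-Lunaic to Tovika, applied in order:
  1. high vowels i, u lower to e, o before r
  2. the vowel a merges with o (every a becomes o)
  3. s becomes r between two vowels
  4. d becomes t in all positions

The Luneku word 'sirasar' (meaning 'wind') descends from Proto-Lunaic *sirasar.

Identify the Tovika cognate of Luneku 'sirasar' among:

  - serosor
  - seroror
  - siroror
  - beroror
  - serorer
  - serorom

Tovika: *sirasar > serasar > serosor > seroror  (by pre-rhotic lowering, vowel merger, rhotacism)
Only 'seroror' matches the regular Tovika development of *sirasar.

seroror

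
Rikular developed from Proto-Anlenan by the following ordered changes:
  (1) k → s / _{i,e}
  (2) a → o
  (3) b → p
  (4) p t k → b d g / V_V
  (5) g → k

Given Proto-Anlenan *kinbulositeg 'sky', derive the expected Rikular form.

Rikular: start from *kinbulositeg.
  rule 1 (palatalisation): kinbulositeg → sinbulositeg
  rule 2: no change — sinbulositeg
  rule 3 (unconditioned shift): sinbulositeg → sinpulositeg
  rule 4 (intervocalic voicing): sinpulositeg → sinpulosideg
  rule 5 (unconditioned shift): sinpulosideg → sinpulosidek
  ⇒ Rikular sinpulosidek

sinpulosidek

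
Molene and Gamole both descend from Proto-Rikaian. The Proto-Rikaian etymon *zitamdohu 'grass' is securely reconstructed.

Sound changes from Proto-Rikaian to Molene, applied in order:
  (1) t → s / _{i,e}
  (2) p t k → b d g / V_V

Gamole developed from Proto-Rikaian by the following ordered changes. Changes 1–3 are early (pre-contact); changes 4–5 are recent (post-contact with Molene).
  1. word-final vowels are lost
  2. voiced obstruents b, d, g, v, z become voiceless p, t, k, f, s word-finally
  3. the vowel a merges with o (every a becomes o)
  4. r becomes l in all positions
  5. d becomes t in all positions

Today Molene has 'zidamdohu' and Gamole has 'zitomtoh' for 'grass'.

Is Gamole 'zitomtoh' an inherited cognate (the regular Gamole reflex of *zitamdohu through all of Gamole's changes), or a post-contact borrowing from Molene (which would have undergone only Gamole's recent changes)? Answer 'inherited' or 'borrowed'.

inherited

If inherited, *zitamdohu would pass through all of Gamole's changes:
Gamole: start from *zitamdohu.
  rule 1 (apocope): zitamdohu → zitamdoh
  rule 2: no change — zitamdoh
  rule 3 (vowel merger): zitamdoh → zitomdoh
  rule 4: no change — zitomdoh
  rule 5 (unconditioned shift): zitomdoh → zitomtoh
  ⇒ Gamole zitomtoh
If borrowed from Molene 'zidamdohu' after the early changes, it would undergo only the recent ones:
  rule 4 (unconditioned shift): no change (zidamdohu)
  rule 5 (unconditioned shift): zidamdohu → zitamtohu
  ⇒ as a loan: zitamtohu
Gamole 'zitomtoh' matches the inherited outcome exactly, so it is an inherited cognate, not a loan.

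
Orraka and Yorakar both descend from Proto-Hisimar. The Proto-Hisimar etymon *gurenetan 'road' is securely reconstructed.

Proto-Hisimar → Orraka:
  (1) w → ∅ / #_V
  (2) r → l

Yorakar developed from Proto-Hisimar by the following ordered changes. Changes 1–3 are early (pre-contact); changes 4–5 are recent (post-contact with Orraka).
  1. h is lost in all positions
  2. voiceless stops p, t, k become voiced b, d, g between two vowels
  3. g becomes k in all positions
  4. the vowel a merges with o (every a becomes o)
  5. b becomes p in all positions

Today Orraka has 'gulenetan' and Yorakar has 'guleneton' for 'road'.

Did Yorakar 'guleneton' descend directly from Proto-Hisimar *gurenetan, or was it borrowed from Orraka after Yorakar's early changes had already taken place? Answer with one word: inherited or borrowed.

borrowed

If inherited, *gurenetan would pass through all of Yorakar's changes:
Yorakar: *gurenetan > gurenedan > kurenedan > kurenedon  (by intervocalic voicing, unconditioned shift, vowel merger)
If borrowed from Orraka 'gulenetan' after the early changes, it would undergo only the recent ones:
  rule 4 (vowel merger): gulenetan → guleneton
  rule 5 (unconditioned shift): no change (guleneton)
  ⇒ as a loan: guleneton
Yorakar 'guleneton' matches the loan outcome 'guleneton', not the inherited 'kurenedon' — it skipped the early Yorakar changes, so it was borrowed from Orraka.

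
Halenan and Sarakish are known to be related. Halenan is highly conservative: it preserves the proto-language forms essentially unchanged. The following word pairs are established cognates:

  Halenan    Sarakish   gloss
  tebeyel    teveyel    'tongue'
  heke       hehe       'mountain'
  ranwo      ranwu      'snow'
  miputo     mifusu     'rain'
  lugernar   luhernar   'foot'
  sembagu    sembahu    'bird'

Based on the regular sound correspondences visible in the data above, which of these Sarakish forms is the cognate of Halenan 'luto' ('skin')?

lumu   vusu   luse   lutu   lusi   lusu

miputo ~ mifusu — Halenan t corresponds to Sarakish s between vowels (before a back vowel).
ranwo ~ ranwu, miputo ~ mifusu — Halenan o corresponds to Sarakish u word-finally.
Applying these to Halenan 'luto':
  luto → luso   (t→s between vowels (before a back vowel))
  luso → lusu   (o→u word-finally)
So the Sarakish cognate is 'lusu'.

lusu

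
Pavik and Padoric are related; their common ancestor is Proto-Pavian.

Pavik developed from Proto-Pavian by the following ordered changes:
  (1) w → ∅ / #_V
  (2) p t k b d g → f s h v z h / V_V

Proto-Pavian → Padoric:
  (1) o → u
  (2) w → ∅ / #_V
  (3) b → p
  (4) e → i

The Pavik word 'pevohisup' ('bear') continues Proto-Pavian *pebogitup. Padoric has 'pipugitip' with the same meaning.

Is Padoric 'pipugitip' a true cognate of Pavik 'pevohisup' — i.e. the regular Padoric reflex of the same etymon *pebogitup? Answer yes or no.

no

Derive the expected Padoric reflex of *pebogitup:
Padoric: *pebogitup
  pebogitup → pebugitup   [vowel merger]
  pebugitup (rule 2 does not apply)
  pebugitup → pepugitup   [unconditioned shift]
  pepugitup → pipugitup   [vowel merger]
  giving Padoric pipugitup.
The regular Padoric reflex would be 'pipugitup', but the attested form is 'pipugitip'. The correspondence is irregular, so they are not cognates (the Padoric form has a different source).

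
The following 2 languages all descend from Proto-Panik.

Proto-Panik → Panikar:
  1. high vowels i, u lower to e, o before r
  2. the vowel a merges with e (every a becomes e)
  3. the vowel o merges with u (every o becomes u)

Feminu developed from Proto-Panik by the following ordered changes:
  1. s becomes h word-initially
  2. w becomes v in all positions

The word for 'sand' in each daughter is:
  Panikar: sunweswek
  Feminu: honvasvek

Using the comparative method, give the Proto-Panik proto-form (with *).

Position 7: Panikar has w, Feminu has v. Panikar preserves w here (none of its changes turn any other segment into w), so the proto-segment is *w.
Position 5: Panikar has e, Feminu has a. Feminu preserves a here (none of its changes turn any other segment into a), so the proto-segment is *a.
Continuing position by position gives *sonwaswek; check it forward:
Panikar: *sonwaswek
  sonwaswek (rule 1 does not apply)
  sonwaswek → sonweswek   [vowel merger]
  sonweswek → sunweswek   [vowel merger]
  giving Panikar sunweswek.
Feminu: start from *sonwaswek.
  rule 1 (debuccalisation): sonwaswek → honwaswek
  rule 2 (unconditioned shift): honwaswek → honvasvek
  ⇒ Feminu honvasvek
Only *sonwaswek yields all of Panikar sunweswek, Feminu honvasvek.

*sonwaswek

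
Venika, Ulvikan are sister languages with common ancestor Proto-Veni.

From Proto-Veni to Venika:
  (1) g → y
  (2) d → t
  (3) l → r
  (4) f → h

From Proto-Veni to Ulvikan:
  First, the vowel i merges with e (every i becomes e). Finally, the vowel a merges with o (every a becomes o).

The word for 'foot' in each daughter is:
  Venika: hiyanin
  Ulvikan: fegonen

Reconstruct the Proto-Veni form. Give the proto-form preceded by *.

*figanin

Position 2: Venika has i, Ulvikan has e. Venika preserves i here (none of its changes turn any other segment into i), so the proto-segment is *i.
Position 3: Venika has y, Ulvikan has g. Ulvikan preserves g here (none of its changes turn any other segment into g), so the proto-segment is *g.
Verify the candidate proto-form against each daughter:
Venika: start from *figanin.
  rule 1 (unconditioned shift): figanin → fiyanin
  rule 2: no change — fiyanin
  rule 3: no change — fiyanin
  rule 4 (unconditioned shift): fiyanin → hiyanin
  ⇒ Venika hiyanin
Ulvikan: *figanin > feganen > fegonen  (by vowel merger, vowel merger)
*figanin is the unique common source.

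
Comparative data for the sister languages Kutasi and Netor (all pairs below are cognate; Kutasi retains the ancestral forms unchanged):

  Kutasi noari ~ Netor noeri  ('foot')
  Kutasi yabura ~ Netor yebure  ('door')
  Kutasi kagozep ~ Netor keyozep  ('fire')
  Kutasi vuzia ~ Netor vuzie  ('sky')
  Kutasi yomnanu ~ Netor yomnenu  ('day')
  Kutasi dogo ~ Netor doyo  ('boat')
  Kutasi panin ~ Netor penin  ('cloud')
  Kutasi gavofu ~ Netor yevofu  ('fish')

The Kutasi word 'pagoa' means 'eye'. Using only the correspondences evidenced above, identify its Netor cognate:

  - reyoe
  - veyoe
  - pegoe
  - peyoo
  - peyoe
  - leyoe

peyoe

kagozep ~ keyozep — Kutasi a corresponds to Netor e after a consonant, before a consonant other than r, m, n, p, b, f, v.
kagozep ~ keyozep, dogo ~ doyo — Kutasi g corresponds to Netor y between vowels (before a back vowel).
vuzia ~ vuzie — Kutasi a corresponds to Netor e word-finally.
Applying these to Kutasi 'pagoa':
  pagoa → pegoa   (a→e after a consonant, before a consonant other than r, m, n, p, b, f, v)
  pegoa → peyoa   (g→y between vowels (before a back vowel))
  peyoa → peyoe   (a→e word-finally)
So the Netor cognate is 'peyoe'.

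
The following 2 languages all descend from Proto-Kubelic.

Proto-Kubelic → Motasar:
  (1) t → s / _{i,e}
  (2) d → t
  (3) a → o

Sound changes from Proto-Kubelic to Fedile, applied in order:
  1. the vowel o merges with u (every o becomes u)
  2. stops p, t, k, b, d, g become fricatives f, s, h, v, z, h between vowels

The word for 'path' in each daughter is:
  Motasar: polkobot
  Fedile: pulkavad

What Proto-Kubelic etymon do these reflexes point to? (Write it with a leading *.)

Position 5: Motasar has o, Fedile has a. Fedile preserves a here (none of its changes turn any other segment into a), so the proto-segment is *a.
Position 2: Motasar has o, Fedile has u. Taking the neighbouring segments as reconstructed: Motasar o could go back to *a or *o; Fedile u could go back to *o or *u — the one source consistent with every daughter is *o.
Position 8: Motasar has t, Fedile has d. Fedile preserves d here (none of its changes turn any other segment into d), so the proto-segment is *d.
Continuing position by position gives *polkabad; check it forward:
Motasar: start from *polkabad.
  rule 1: no change — polkabad
  rule 2 (unconditioned shift): polkabad → polkabat
  rule 3 (vowel merger): polkabat → polkobot
  ⇒ Motasar polkobot
Fedile: *polkabad
  polkabad → pulkabad   [vowel merger]
  pulkabad → pulkavad   [intervocalic lenition]
  giving Fedile pulkavad.
*polkabad is the unique common source.

*polkabad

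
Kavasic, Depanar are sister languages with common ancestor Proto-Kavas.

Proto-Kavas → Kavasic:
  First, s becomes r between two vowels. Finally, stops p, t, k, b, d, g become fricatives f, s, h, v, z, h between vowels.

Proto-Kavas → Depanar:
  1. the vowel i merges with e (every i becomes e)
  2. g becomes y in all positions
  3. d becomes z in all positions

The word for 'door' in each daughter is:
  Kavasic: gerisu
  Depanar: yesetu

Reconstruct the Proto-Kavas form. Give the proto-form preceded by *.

Position 3: Kavasic has r, Depanar has s. Depanar preserves s here (none of its changes turn any other segment into s), so the proto-segment is *s.
Position 4: Kavasic has i, Depanar has e. Kavasic preserves i here (none of its changes turn any other segment into i), so the proto-segment is *i.
Position 5: Kavasic has s, Depanar has t. Depanar preserves t here (none of its changes turn any other segment into t), so the proto-segment is *t.
Verify the candidate proto-form against each daughter:
Kavasic: *gesitu
  gesitu → geritu   [rhotacism]
  geritu → gerisu   [intervocalic lenition]
  giving Kavasic gerisu.
Depanar: *gesitu > gesetu > yesetu  (by vowel merger, unconditioned shift)
*gesitu is the unique common source.

*gesitu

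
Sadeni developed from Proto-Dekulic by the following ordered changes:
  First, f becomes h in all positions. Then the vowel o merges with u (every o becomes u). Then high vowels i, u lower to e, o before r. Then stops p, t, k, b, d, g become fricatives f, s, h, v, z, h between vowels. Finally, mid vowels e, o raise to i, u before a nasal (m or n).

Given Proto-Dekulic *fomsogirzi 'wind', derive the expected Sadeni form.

humsuherzi

Sadeni: start from *fomsogirzi.
  rule 1 (unconditioned shift): fomsogirzi → homsogirzi
  rule 2 (vowel merger): homsogirzi → humsugirzi
  rule 3 (pre-rhotic lowering): humsugirzi → humsugerzi
  rule 4 (intervocalic lenition): humsugerzi → humsuherzi
  rule 5: no change — humsuherzi
  ⇒ Sadeni humsuherzi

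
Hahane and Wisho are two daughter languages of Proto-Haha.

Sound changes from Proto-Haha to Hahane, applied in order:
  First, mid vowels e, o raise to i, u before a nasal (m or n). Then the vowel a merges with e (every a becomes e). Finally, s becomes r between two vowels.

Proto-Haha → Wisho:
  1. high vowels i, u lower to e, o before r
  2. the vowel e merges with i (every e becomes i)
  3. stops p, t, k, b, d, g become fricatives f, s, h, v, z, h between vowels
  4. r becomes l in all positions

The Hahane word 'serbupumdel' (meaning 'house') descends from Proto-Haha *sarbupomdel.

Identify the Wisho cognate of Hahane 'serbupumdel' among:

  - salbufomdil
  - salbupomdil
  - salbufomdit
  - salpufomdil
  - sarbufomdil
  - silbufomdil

salbufomdil

Wisho: start from *sarbupomdel.
  rule 1: no change — sarbupomdel
  rule 2 (vowel merger): sarbupomdel → sarbupomdil
  rule 3 (intervocalic lenition): sarbupomdil → sarbufomdil
  rule 4 (unconditioned shift): sarbufomdil → salbufomdil
  ⇒ Wisho salbufomdil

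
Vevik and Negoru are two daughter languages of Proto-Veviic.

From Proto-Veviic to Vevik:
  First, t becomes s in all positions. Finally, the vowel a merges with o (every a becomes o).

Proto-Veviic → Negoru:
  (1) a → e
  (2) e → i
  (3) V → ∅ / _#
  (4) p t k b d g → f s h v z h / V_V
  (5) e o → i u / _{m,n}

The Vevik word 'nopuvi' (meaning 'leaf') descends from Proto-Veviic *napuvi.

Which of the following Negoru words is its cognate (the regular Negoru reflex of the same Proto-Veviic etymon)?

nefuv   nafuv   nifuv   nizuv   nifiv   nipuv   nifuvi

Negoru: *napuvi
  napuvi → nepuvi   [vowel merger]
  nepuvi → nipuvi   [vowel merger]
  nipuvi → nipuv   [apocope]
  nipuv → nifuv   [intervocalic lenition]
  nifuv (rule 5 does not apply)
  giving Negoru nifuv.
The other candidates each miss or misapply at least one Negoru change.

nifuv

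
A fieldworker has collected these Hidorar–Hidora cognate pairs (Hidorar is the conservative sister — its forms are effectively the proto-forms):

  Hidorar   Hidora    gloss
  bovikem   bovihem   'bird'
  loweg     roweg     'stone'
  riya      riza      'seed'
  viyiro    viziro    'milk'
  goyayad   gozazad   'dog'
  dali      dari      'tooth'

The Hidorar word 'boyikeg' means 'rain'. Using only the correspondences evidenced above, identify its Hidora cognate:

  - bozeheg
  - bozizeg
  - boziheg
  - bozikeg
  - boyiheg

viyiro ~ viziro — Hidorar y corresponds to Hidora z between vowels (before a front vowel).
bovikem ~ bovihem — Hidorar k corresponds to Hidora h between vowels (before a front vowel).
Applying these to Hidorar 'boyikeg':
  boyikeg → bozikeg   (y→z between vowels (before a front vowel))
  bozikeg → boziheg   (k→h between vowels (before a front vowel))
So the Hidora cognate is 'boziheg'.

boziheg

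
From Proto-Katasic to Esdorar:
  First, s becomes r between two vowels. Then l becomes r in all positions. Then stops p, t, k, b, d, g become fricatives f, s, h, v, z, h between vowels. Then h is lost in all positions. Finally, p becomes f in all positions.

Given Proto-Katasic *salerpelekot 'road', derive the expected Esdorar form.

sarerfereot

Esdorar: start from *salerpelekot.
  rule 1: no change — salerpelekot
  rule 2 (unconditioned shift): salerpelekot → sarerperekot
  rule 3 (intervocalic lenition): sarerperekot → sarerperehot
  rule 4 (h-loss): sarerperehot → sarerpereot
  rule 5 (unconditioned shift): sarerpereot → sarerfereot
  ⇒ Esdorar sarerfereot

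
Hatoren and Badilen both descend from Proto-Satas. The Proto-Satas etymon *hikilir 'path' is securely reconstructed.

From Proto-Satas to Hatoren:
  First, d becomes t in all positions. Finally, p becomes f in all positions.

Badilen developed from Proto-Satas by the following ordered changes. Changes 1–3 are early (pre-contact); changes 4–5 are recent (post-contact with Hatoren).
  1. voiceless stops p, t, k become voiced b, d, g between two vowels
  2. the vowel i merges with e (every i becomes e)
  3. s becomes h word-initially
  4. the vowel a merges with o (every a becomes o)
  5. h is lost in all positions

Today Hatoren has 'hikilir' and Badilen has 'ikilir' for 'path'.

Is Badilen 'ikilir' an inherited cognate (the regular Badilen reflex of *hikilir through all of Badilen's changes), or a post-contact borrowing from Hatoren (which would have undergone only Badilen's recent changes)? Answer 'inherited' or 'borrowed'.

If inherited, *hikilir would pass through all of Badilen's changes:
Badilen: start from *hikilir.
  rule 1 (intervocalic voicing): hikilir → higilir
  rule 2 (vowel merger): higilir → hegeler
  rule 3: no change — hegeler
  rule 4: no change — hegeler
  rule 5 (h-loss): hegeler → egeler
  ⇒ Badilen egeler
If borrowed from Hatoren 'hikilir' after the early changes, it would undergo only the recent ones:
  rule 4 (vowel merger): no change (hikilir)
  rule 5 (h-loss): hikilir → ikilir
  ⇒ as a loan: ikilir
Badilen 'ikilir' matches the loan outcome 'ikilir', not the inherited 'egeler' — it skipped the early Badilen changes, so it was borrowed from Hatoren.

borrowed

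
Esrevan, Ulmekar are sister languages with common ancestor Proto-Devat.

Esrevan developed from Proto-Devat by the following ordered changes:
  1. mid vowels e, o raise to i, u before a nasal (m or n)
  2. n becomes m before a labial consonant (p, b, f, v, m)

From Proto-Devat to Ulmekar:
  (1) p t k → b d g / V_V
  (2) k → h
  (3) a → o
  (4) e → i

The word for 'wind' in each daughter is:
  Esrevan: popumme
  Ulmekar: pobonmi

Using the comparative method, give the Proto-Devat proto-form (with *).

Position 5: Esrevan has m, Ulmekar has n. Ulmekar preserves n here (none of its changes turn any other segment into n), so the proto-segment is *n.
Position 4: Esrevan has u, Ulmekar has o. Taking the neighbouring segments as reconstructed: Esrevan u could go back to *o or *u; Ulmekar o could go back to *a or *o — the one source consistent with every daughter is *o.
Continuing position by position gives *poponme; check it forward:
Esrevan: start from *poponme.
  rule 1 (pre-nasal raising): poponme → popunme
  rule 2 (nasal place assimilation): popunme → popumme
  ⇒ Esrevan popumme
Ulmekar: start from *poponme.
  rule 1 (intervocalic voicing): poponme → pobonme
  rule 2: no change — pobonme
  rule 3: no change — pobonme
  rule 4 (vowel merger): pobonme → pobonmi
  ⇒ Ulmekar pobonmi
*poponme is the unique common source.

*poponme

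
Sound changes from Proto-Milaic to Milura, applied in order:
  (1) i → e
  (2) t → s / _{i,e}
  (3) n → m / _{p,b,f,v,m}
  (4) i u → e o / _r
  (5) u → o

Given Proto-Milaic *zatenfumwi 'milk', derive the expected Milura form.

zasemfomwe

Milura: start from *zatenfumwi.
  rule 1 (vowel merger): zatenfumwi → zatenfumwe
  rule 2 (palatalisation): zatenfumwe → zasenfumwe
  rule 3 (nasal place assimilation): zasenfumwe → zasemfumwe
  rule 4: no change — zasemfumwe
  rule 5 (vowel merger): zasemfumwe → zasemfomwe
  ⇒ Milura zasemfomwe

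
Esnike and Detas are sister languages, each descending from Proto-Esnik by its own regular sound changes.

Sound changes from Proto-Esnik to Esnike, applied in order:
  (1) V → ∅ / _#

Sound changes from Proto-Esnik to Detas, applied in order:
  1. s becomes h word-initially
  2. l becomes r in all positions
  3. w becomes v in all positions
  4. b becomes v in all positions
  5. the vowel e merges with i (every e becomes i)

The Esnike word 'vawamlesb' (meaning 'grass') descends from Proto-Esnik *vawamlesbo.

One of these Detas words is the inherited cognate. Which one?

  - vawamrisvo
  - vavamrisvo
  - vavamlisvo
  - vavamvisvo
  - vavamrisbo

Detas: *vawamlesbo
  vawamlesbo (rule 1 does not apply)
  vawamlesbo → vawamresbo   [unconditioned shift]
  vawamresbo → vavamresbo   [unconditioned shift]
  vavamresbo → vavamresvo   [unconditioned shift]
  vavamresvo → vavamrisvo   [vowel merger]
  giving Detas vavamrisvo.

vavamrisvo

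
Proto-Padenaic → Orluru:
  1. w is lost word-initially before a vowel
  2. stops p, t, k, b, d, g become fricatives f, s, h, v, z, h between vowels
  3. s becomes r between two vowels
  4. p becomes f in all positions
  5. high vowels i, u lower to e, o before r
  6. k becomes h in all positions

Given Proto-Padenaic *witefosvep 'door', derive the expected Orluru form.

Orluru: *witefosvep > itefosvep > isefosvep > irefosvep > irefosvef > erefosvef  (by glide loss, intervocalic lenition, rhotacism, unconditioned shift, pre-rhotic lowering)

erefosvef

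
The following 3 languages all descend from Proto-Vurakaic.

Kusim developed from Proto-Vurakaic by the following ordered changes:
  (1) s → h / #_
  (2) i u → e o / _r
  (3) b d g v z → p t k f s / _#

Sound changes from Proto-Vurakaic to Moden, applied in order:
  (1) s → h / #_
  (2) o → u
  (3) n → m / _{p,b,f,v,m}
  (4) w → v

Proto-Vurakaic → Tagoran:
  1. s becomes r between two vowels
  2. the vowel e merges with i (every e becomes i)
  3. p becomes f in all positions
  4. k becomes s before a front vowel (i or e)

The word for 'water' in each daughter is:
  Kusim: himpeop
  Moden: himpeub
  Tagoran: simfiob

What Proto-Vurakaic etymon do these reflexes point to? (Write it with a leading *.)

*simpeob

Position 1: Kusim has h, Moden has h, Tagoran has s. Taking the neighbouring segments as reconstructed: Kusim h could go back to *s or *h; Moden h could go back to *s or *h; Tagoran s could go back to *k or *s — the one source consistent with every daughter is *s.
Position 5: Kusim has e, Moden has e, Tagoran has i. Moden preserves e here (none of its changes turn any other segment into e), so the proto-segment is *e.
This points to *simpeob. Verify forward in each daughter:
Kusim: *simpeob
  simpeob → himpeob   [debuccalisation]
  himpeob (rule 2 does not apply)
  himpeob → himpeop   [final devoicing]
  giving Kusim himpeop.
Moden: start from *simpeob.
  rule 1 (debuccalisation): simpeob → himpeob
  rule 2 (vowel merger): himpeob → himpeub
  rule 3: no change — himpeub
  rule 4: no change — himpeub
  ⇒ Moden himpeub
Tagoran: *simpeob
  simpeob (rule 1 does not apply)
  simpeob → simpiob   [vowel merger]
  simpiob → simfiob   [unconditioned shift]
  simfiob (rule 4 does not apply)
  giving Tagoran simfiob.
Only *simpeob yields all of Kusim himpeop, Moden himpeub, Tagoran simfiob.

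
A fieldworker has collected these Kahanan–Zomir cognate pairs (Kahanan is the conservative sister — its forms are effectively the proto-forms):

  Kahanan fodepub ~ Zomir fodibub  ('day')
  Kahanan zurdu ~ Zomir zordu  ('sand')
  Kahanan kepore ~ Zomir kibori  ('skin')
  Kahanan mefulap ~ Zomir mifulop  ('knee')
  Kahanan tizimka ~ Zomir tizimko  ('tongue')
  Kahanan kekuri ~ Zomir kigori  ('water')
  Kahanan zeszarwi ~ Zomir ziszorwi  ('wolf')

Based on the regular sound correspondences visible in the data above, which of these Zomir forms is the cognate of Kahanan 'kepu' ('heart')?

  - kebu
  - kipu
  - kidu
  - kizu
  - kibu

kibu

fodepub ~ fodibub, kepore ~ kibori — Kahanan e corresponds to Zomir i after a consonant, before a labial obstruent.
fodepub ~ fodibub — Kahanan p corresponds to Zomir b between vowels (before a back vowel).
Applying these to Kahanan 'kepu':
  kepu → kipu   (e→i after a consonant, before a labial obstruent)
  kipu → kibu   (p→b between vowels (before a back vowel))
So the Zomir cognate is 'kibu'.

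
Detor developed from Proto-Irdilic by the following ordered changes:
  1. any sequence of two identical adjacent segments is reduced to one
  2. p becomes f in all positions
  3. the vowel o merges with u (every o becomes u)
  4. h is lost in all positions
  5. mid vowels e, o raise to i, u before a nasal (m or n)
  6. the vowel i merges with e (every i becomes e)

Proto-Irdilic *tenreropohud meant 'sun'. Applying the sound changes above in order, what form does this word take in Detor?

tenrerufuud

Detor: *tenreropohud > tenrerofohud > tenrerufuhud > tenrerufuud > tinrerufuud > tenrerufuud  (by unconditioned shift, vowel merger, h-loss, pre-nasal raising, vowel merger)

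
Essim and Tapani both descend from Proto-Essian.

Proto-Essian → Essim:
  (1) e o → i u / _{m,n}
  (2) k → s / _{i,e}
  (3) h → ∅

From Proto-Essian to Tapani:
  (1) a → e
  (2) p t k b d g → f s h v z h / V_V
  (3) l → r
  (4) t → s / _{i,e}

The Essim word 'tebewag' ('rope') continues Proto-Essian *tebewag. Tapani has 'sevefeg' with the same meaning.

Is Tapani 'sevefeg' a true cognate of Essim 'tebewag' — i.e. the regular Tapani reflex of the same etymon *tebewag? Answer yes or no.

Derive the expected Tapani reflex of *tebewag:
Tapani: start from *tebewag.
  rule 1 (vowel merger): tebewag → tebeweg
  rule 2 (intervocalic lenition): tebeweg → teveweg
  rule 3: no change — teveweg
  rule 4 (palatalisation): teveweg → seveweg
  ⇒ Tapani seveweg
The regular Tapani reflex would be 'seveweg', but the attested form is 'sevefeg'. The correspondence is irregular, so they are not cognates (the Tapani form has a different source).

no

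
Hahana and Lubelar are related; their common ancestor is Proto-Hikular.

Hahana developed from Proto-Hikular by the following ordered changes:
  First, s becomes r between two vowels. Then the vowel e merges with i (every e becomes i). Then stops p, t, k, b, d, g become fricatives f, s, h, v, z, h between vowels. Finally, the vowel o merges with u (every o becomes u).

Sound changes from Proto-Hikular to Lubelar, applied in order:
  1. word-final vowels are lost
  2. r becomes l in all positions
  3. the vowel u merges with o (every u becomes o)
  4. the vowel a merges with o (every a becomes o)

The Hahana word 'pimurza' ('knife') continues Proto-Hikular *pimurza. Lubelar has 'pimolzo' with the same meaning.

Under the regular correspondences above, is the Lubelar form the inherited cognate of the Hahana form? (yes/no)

no

Derive the expected Lubelar reflex of *pimurza:
Lubelar: start from *pimurza.
  rule 1 (apocope): pimurza → pimurz
  rule 2 (unconditioned shift): pimurz → pimulz
  rule 3 (vowel merger): pimulz → pimolz
  rule 4: no change — pimolz
  ⇒ Lubelar pimolz
The regular Lubelar reflex would be 'pimolz', but the attested form is 'pimolzo'. The correspondence is irregular, so they are not cognates (the Lubelar form has a different source).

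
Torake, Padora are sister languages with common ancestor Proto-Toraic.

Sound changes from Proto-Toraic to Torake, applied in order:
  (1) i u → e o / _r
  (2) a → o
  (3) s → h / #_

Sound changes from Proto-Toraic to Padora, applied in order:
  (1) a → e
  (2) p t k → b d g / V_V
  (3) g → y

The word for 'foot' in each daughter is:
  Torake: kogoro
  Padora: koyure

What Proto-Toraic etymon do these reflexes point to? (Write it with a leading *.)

Position 3: Torake has g, Padora has y. Torake preserves g here (none of its changes turn any other segment into g), so the proto-segment is *g.
Position 6: Torake has o, Padora has e. Taking the neighbouring segments as reconstructed: Torake o could go back to *a or *o; Padora e could go back to *a or *e — the one source consistent with every daughter is *a.
Position 4: Torake has o, Padora has u. Padora preserves u here (none of its changes turn any other segment into u), so the proto-segment is *u.
This points to *kogura. Verify forward in each daughter:
Torake: *kogura > kogora > kogoro  (by pre-rhotic lowering, vowel merger)
Padora: *kogura > kogure > koyure  (by vowel merger, unconditioned shift)
Only *kogura yields all of Torake kogoro, Padora koyure.

*kogura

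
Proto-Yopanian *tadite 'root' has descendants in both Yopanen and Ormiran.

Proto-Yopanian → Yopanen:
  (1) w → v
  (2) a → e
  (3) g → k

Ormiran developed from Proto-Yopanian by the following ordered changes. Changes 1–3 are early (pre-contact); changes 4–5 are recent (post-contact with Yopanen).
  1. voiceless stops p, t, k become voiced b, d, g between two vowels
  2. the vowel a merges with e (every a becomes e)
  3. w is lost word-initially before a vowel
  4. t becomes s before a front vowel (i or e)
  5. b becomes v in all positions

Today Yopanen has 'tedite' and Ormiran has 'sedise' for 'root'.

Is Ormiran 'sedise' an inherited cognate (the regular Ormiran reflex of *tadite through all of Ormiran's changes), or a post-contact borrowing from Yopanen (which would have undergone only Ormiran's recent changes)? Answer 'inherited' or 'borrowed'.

borrowed

If inherited, *tadite would pass through all of Ormiran's changes:
Ormiran: start from *tadite.
  rule 1 (intervocalic voicing): tadite → tadide
  rule 2 (vowel merger): tadide → tedide
  rule 3: no change — tedide
  rule 4 (palatalisation): tedide → sedide
  rule 5: no change — sedide
  ⇒ Ormiran sedide
If borrowed from Yopanen 'tedite' after the early changes, it would undergo only the recent ones:
  rule 4 (palatalisation): tedite → sedise
  rule 5 (unconditioned shift): no change (sedise)
  ⇒ as a loan: sedise
Ormiran 'sedise' matches the loan outcome 'sedise', not the inherited 'sedide' — it skipped the early Ormiran changes, so it was borrowed from Yopanen.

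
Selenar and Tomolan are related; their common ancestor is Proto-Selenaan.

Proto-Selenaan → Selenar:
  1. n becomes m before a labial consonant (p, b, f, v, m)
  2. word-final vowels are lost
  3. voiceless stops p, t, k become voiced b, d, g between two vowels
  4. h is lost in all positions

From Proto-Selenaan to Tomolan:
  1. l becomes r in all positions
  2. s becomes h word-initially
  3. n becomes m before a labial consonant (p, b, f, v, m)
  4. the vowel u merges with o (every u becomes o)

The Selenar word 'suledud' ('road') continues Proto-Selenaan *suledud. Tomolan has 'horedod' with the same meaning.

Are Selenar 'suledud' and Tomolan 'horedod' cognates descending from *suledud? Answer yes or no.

yes

Derive the expected Tomolan reflex of *suledud:
Tomolan: *suledud > suredud > huredud > horedod  (by unconditioned shift, debuccalisation, vowel merger)
Tomolan 'horedod' matches the regular reflex exactly, so the pair is cognate.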